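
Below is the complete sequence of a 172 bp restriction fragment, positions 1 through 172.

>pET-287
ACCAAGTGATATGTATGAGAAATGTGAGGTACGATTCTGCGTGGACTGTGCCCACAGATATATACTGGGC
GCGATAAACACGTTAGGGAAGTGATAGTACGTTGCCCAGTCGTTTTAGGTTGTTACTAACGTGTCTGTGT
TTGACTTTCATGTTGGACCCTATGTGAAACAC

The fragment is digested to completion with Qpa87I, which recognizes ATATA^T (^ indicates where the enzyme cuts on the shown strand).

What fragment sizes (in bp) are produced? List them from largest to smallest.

110, 62 bp

The Qpa87I site (ATATAT) starts at position 58.
Qpa87I cuts after base 5 of each site (before the last base), so after position 62.
Linear molecule, 1 cut → 2 fragments:
  1–62 → 62 bp
  63–172 → 110 bp
Sorted largest to smallest: 110, 62 bp.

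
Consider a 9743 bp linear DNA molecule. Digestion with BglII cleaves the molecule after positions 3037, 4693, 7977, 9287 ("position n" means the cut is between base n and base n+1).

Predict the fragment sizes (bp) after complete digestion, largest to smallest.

Linear molecule, 4 cuts → 5 fragments:
  3037 − 0 = 3037 bp
  4693 − 3037 = 1656 bp
  7977 − 4693 = 3284 bp
  9287 − 7977 = 1310 bp
  9743 − 9287 = 456 bp
Sorted largest to smallest: 3284, 3037, 1656, 1310, 456 bp.

3284, 3037, 1656, 1310, 456 bp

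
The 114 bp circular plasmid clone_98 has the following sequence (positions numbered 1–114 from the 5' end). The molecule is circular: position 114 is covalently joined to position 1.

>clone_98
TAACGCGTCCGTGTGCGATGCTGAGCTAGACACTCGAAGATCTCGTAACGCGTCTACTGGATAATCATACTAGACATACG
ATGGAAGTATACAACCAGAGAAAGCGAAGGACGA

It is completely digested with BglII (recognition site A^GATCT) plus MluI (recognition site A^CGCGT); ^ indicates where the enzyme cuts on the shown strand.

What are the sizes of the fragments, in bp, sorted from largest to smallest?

69, 35, 10 bp

The BglII site (AGATCT) starts at position 38.
BglII cuts after the first base of each site, so after position 38.
MluI sites (ACGCGT) start at positions 3, 48.
MluI cuts after the first base of each site, so after positions 3, 48.
Combined cut positions: 3, 38, 48.
Circular molecule, 3 cuts → 3 fragments:
  4–38 → 35 bp
  39–48 → 10 bp
  49–114 then 1–3 → 66 + 3 = 69 bp
Sorted largest to smallest: 69, 35, 10 bp.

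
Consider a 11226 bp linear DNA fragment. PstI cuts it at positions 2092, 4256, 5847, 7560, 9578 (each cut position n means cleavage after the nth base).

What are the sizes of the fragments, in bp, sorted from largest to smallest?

2164, 2092, 2018, 1713, 1648, 1591 bp

Linear molecule, 5 cuts → 6 fragments:
  2092 − 0 = 2092 bp
  4256 − 2092 = 2164 bp
  5847 − 4256 = 1591 bp
  7560 − 5847 = 1713 bp
  9578 − 7560 = 2018 bp
  11226 − 9578 = 1648 bp
Sorted largest to smallest: 2164, 2092, 2018, 1713, 1648, 1591 bp.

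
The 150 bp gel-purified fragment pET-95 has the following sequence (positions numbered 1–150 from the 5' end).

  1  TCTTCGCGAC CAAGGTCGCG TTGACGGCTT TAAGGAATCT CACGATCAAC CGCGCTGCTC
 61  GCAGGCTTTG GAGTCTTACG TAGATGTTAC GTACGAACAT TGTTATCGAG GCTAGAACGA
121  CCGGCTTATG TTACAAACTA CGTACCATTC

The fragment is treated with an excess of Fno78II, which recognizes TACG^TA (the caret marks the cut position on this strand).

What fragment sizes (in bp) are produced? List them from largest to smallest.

Fno78II sites (TACGTA) start at positions 77, 88, 139.
Fno78II cuts after base 4 of each site, so after positions 80, 91, 142.
Linear molecule, 3 cuts → 4 fragments:
  1–80 → 80 bp
  81–91 → 11 bp
  92–142 → 51 bp
  143–150 → 8 bp
Sorted largest to smallest: 80, 51, 11, 8 bp.

80, 51, 11, 8 bp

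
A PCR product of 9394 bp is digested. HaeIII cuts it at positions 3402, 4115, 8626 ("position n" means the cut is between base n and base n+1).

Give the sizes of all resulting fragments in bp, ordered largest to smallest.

Linear molecule, 3 cuts → 4 fragments:
  3402 − 0 = 3402 bp
  4115 − 3402 = 713 bp
  8626 − 4115 = 4511 bp
  9394 − 8626 = 768 bp
Sorted largest to smallest: 4511, 3402, 768, 713 bp.

4511, 3402, 768, 713 bp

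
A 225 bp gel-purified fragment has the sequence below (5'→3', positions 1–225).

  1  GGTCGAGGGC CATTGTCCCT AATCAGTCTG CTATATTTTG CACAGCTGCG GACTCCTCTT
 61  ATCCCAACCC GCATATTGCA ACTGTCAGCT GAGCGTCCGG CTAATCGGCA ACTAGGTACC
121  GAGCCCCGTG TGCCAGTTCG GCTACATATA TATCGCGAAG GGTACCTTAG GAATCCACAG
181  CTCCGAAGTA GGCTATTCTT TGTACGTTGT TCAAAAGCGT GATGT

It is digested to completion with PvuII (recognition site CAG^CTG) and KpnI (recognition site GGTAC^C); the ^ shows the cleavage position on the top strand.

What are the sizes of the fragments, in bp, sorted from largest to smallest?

60, 46, 45, 43, 31 bp

PvuII sites (CAGCTG) start at positions 43, 86.
PvuII cuts after base 3 of each site, so after positions 45, 88.
KpnI sites (GGTACC) start at positions 115, 161.
KpnI cuts after base 5 of each site (before the last base), so after positions 119, 165.
Combined cut positions: 45, 88, 119, 165.
Linear molecule, 4 cuts → 5 fragments:
  1–45 → 45 bp
  46–88 → 43 bp
  89–119 → 31 bp
  120–165 → 46 bp
  166–225 → 60 bp
Sorted largest to smallest: 60, 46, 45, 43, 31 bp.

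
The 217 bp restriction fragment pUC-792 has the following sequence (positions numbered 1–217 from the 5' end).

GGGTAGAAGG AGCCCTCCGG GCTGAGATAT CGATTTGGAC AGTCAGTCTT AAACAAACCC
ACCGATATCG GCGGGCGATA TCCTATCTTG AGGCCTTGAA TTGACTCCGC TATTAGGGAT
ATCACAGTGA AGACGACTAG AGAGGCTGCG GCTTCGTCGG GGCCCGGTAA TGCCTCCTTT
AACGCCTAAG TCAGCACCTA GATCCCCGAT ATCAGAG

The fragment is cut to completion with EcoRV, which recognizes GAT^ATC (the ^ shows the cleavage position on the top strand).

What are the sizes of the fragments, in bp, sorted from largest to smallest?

90, 41, 38, 28, 13, 7 bp

EcoRV sites (GATATC) start at positions 26, 64, 77, 118, 208.
EcoRV cuts after base 3 of each site, so after positions 28, 66, 79, 120, 210.
Linear molecule, 5 cuts → 6 fragments:
  1–28 → 28 bp
  29–66 → 38 bp
  67–79 → 13 bp
  80–120 → 41 bp
  121–210 → 90 bp
  211–217 → 7 bp
Sorted largest to smallest: 90, 41, 38, 28, 13, 7 bp.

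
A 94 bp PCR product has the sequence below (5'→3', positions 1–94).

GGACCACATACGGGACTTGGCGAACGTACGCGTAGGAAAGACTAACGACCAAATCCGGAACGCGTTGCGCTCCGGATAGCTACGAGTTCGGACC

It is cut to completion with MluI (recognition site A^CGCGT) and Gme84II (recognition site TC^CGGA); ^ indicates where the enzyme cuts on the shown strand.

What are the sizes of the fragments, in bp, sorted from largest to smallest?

MluI sites (ACGCGT) start at positions 28, 60.
MluI cuts after the first base of each site, so after positions 28, 60.
Gme84II sites (TCCGGA) start at positions 54, 71.
Gme84II cuts after base 2 of each site, so after positions 55, 72.
Combined cut positions: 28, 55, 60, 72.
Linear molecule, 4 cuts → 5 fragments:
  1–28 → 28 bp
  29–55 → 27 bp
  56–60 → 5 bp
  61–72 → 12 bp
  73–94 → 22 bp
Sorted largest to smallest: 28, 27, 22, 12, 5 bp.

28, 27, 22, 12, 5 bp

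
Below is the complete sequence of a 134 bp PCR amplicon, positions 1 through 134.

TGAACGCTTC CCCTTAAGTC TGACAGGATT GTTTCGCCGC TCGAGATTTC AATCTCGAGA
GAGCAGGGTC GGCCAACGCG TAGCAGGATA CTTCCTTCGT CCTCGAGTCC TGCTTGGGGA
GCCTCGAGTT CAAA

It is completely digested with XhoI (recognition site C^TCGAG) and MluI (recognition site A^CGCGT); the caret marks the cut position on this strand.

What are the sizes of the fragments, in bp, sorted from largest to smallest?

XhoI sites (CTCGAG) start at positions 40, 54, 102, 123.
XhoI cuts after the first base of each site, so after positions 40, 54, 102, 123.
The MluI site (ACGCGT) starts at position 76.
MluI cuts after the first base of each site, so after position 76.
Combined cut positions: 40, 54, 76, 102, 123.
Linear molecule, 5 cuts → 6 fragments:
  1–40 → 40 bp
  41–54 → 14 bp
  55–76 → 22 bp
  77–102 → 26 bp
  103–123 → 21 bp
  124–134 → 11 bp
Sorted largest to smallest: 40, 26, 22, 21, 14, 11 bp.

40, 26, 22, 21, 14, 11 bp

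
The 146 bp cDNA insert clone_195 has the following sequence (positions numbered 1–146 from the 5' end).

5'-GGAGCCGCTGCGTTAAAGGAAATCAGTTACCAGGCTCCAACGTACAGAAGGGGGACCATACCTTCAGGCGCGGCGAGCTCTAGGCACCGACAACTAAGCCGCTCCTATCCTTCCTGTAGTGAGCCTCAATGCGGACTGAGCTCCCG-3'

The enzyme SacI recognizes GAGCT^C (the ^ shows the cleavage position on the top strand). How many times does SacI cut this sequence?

GAGCTC occurs starting at positions 75, 138.
SacI cuts at 2 sites.

2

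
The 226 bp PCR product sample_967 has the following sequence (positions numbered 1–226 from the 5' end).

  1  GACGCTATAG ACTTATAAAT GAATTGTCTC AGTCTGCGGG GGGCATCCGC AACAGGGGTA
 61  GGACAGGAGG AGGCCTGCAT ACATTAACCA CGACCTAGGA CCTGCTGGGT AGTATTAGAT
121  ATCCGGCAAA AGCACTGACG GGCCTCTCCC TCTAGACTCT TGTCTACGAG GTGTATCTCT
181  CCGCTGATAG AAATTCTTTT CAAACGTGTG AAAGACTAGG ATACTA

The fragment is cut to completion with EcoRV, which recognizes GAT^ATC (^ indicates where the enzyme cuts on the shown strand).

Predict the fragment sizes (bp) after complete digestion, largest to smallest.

120, 106 bp

The EcoRV site (GATATC) starts at position 118.
EcoRV cuts after base 3 of each site, so after position 120.
Linear molecule, 1 cut → 2 fragments:
  1–120 → 120 bp
  121–226 → 106 bp
Sorted largest to smallest: 120, 106 bp.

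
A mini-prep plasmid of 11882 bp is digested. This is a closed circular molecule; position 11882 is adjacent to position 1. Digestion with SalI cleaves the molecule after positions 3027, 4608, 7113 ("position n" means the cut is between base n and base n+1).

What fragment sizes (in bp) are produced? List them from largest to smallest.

7796, 2505, 1581 bp

Circular molecule, 3 cuts → 3 fragments:
  4608 − 3027 = 1581 bp
  7113 − 4608 = 2505 bp
  wrap: 11882 − 7113 + 3027 = 7796 bp
Sorted largest to smallest: 7796, 2505, 1581 bp.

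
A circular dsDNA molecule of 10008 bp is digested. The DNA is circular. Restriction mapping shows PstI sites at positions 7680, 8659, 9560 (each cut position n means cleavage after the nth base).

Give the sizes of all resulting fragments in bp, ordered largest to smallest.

8128, 979, 901 bp

Circular molecule, 3 cuts → 3 fragments:
  8659 − 7680 = 979 bp
  9560 − 8659 = 901 bp
  wrap: 10008 − 9560 + 7680 = 8128 bp
Sorted largest to smallest: 8128, 979, 901 bp.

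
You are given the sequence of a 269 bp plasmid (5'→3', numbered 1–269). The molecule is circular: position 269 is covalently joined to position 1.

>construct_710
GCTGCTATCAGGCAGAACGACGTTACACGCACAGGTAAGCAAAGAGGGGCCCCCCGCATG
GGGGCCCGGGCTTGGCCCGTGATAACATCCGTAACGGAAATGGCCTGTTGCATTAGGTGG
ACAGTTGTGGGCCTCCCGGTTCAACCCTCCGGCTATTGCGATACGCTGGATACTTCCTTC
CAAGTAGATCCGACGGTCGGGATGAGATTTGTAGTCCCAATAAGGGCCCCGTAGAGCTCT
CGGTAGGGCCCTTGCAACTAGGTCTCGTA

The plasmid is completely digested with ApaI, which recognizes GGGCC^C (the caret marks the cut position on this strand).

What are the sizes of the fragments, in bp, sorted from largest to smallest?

162, 70, 22, 15 bp

ApaI sites (GGGCCC) start at positions 47, 62, 224, 246.
ApaI cuts after base 5 of each site (before the last base), so after positions 51, 66, 228, 250.
Circular molecule, 4 cuts → 4 fragments:
  52–66 → 15 bp
  67–228 → 162 bp
  229–250 → 22 bp
  251–269 then 1–51 → 19 + 51 = 70 bp
Sorted largest to smallest: 162, 70, 22, 15 bp.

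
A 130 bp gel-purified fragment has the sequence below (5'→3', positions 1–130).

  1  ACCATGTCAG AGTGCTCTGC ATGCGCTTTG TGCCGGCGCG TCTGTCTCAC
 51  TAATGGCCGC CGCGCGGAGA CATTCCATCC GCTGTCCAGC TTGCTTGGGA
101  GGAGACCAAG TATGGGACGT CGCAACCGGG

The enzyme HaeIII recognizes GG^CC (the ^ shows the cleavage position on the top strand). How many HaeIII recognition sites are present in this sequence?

1

GGCC occurs starting at position 55.
HaeIII cuts at 1 site.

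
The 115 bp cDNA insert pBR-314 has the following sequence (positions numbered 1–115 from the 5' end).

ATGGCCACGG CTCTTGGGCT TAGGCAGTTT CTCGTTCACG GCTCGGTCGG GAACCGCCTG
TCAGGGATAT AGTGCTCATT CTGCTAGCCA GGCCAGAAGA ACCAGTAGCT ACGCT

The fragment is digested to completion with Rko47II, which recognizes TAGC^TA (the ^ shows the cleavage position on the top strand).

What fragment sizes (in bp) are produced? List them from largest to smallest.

The Rko47II site (TAGCTA) starts at position 106.
Rko47II cuts after base 4 of each site, so after position 109.
Linear molecule, 1 cut → 2 fragments:
  1–109 → 109 bp
  110–115 → 6 bp
Sorted largest to smallest: 109, 6 bp.

109, 6 bp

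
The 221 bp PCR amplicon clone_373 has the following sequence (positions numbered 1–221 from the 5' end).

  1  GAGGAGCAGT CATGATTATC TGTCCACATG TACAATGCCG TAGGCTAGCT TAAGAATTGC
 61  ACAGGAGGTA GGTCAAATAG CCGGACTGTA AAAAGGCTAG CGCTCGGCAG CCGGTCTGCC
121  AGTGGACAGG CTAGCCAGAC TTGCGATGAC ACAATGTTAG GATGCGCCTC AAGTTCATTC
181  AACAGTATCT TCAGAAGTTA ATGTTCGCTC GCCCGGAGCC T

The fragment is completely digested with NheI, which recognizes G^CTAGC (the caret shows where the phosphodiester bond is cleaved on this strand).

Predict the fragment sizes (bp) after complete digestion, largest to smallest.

NheI sites (GCTAGC) start at positions 44, 96, 130.
NheI cuts after the first base of each site, so after positions 44, 96, 130.
Linear molecule, 3 cuts → 4 fragments:
  1–44 → 44 bp
  45–96 → 52 bp
  97–130 → 34 bp
  131–221 → 91 bp
Sorted largest to smallest: 91, 52, 44, 34 bp.

91, 52, 44, 34 bp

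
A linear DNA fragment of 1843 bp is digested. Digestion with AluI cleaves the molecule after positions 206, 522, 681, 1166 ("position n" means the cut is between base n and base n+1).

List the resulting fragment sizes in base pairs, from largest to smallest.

677, 485, 316, 206, 159 bp

Linear molecule, 4 cuts → 5 fragments:
  206 − 0 = 206 bp
  522 − 206 = 316 bp
  681 − 522 = 159 bp
  1166 − 681 = 485 bp
  1843 − 1166 = 677 bp
Sorted largest to smallest: 677, 485, 316, 206, 159 bp.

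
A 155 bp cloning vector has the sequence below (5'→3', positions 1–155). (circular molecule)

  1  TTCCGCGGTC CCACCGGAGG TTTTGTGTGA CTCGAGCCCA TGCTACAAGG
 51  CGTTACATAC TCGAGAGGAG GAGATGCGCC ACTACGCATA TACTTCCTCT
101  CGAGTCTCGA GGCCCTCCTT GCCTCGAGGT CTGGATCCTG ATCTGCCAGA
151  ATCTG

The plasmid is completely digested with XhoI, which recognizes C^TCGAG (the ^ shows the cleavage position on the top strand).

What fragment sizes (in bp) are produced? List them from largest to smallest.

XhoI sites (CTCGAG) start at positions 31, 60, 99, 106, 123.
XhoI cuts after the first base of each site, so after positions 31, 60, 99, 106, 123.
Circular molecule, 5 cuts → 5 fragments:
  32–60 → 29 bp
  61–99 → 39 bp
  100–106 → 7 bp
  107–123 → 17 bp
  124–155 then 1–31 → 32 + 31 = 63 bp
Sorted largest to smallest: 63, 39, 29, 17, 7 bp.

63, 39, 29, 17, 7 bp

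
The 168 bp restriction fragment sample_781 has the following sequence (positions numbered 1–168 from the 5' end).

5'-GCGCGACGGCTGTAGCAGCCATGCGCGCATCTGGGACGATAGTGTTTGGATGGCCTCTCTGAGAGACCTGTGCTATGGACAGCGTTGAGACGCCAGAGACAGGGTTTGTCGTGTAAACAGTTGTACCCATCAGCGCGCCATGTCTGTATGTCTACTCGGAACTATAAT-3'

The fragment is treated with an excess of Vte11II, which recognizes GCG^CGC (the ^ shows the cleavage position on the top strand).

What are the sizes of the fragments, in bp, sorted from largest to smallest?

Vte11II sites (GCGCGC) start at positions 23, 133.
Vte11II cuts after base 3 of each site, so after positions 25, 135.
Linear molecule, 2 cuts → 3 fragments:
  1–25 → 25 bp
  26–135 → 110 bp
  136–168 → 33 bp
Sorted largest to smallest: 110, 33, 25 bp.

110, 33, 25 bp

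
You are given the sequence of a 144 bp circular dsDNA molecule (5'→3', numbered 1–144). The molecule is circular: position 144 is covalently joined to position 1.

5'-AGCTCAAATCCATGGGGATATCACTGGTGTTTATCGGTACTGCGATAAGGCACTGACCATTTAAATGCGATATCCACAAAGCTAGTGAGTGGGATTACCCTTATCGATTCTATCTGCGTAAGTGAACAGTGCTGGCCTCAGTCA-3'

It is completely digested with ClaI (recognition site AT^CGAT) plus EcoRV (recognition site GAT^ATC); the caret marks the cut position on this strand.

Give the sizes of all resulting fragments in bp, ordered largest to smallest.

The ClaI site (ATCGAT) starts at position 103.
ClaI cuts after base 2 of each site, so after position 104.
EcoRV sites (GATATC) start at positions 17, 69.
EcoRV cuts after base 3 of each site, so after positions 19, 71.
Combined cut positions: 19, 71, 104.
Circular molecule, 3 cuts → 3 fragments:
  20–71 → 52 bp
  72–104 → 33 bp
  105–144 then 1–19 → 40 + 19 = 59 bp
Sorted largest to smallest: 59, 52, 33 bp.

59, 52, 33 bp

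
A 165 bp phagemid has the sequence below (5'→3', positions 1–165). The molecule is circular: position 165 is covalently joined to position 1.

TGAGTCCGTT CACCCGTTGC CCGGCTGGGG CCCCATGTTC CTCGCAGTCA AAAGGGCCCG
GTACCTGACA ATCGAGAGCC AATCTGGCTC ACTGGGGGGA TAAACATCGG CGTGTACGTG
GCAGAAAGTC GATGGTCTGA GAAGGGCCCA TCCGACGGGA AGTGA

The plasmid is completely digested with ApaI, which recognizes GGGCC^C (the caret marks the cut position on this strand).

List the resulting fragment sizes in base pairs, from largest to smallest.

90, 49, 26 bp

ApaI sites (GGGCCC) start at positions 28, 54, 144.
ApaI cuts after base 5 of each site (before the last base), so after positions 32, 58, 148.
Circular molecule, 3 cuts → 3 fragments:
  33–58 → 26 bp
  59–148 → 90 bp
  149–165 then 1–32 → 17 + 32 = 49 bp
Sorted largest to smallest: 90, 49, 26 bp.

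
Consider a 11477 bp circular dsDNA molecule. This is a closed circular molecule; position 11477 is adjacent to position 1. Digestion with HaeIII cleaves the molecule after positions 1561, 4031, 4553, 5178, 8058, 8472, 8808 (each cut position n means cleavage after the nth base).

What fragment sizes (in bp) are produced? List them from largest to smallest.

Circular molecule, 7 cuts → 7 fragments:
  4031 − 1561 = 2470 bp
  4553 − 4031 = 522 bp
  5178 − 4553 = 625 bp
  8058 − 5178 = 2880 bp
  8472 − 8058 = 414 bp
  8808 − 8472 = 336 bp
  wrap: 11477 − 8808 + 1561 = 4230 bp
Sorted largest to smallest: 4230, 2880, 2470, 625, 522, 414, 336 bp.

4230, 2880, 2470, 625, 522, 414, 336 bp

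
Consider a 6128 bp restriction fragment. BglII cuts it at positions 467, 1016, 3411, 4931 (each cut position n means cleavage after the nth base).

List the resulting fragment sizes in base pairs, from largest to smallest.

2395, 1520, 1197, 549, 467 bp

Linear molecule, 4 cuts → 5 fragments:
  467 − 0 = 467 bp
  1016 − 467 = 549 bp
  3411 − 1016 = 2395 bp
  4931 − 3411 = 1520 bp
  6128 − 4931 = 1197 bp
Sorted largest to smallest: 2395, 1520, 1197, 549, 467 bp.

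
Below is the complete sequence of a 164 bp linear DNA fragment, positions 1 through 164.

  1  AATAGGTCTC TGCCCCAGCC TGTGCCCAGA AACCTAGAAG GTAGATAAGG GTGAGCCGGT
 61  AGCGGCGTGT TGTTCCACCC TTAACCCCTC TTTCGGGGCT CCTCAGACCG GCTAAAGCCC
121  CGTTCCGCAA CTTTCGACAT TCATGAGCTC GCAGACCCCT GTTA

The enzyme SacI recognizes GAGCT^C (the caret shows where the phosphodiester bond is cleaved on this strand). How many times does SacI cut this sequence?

GAGCTC occurs starting at position 145.
SacI cuts at 1 site.

1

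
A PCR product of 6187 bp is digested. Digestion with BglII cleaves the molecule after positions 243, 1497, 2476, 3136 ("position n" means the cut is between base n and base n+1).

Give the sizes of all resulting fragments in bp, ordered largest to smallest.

Linear molecule, 4 cuts → 5 fragments:
  243 − 0 = 243 bp
  1497 − 243 = 1254 bp
  2476 − 1497 = 979 bp
  3136 − 2476 = 660 bp
  6187 − 3136 = 3051 bp
Sorted largest to smallest: 3051, 1254, 979, 660, 243 bp.

3051, 1254, 979, 660, 243 bp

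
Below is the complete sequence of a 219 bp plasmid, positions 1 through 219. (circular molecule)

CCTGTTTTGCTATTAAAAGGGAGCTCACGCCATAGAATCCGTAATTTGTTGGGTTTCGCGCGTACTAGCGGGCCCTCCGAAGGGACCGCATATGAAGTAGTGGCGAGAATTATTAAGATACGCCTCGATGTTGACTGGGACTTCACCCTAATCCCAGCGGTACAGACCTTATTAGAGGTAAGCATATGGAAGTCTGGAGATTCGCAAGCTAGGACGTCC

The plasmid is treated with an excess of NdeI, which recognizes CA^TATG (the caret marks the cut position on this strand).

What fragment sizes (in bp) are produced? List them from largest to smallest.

125, 94 bp

NdeI sites (CATATG) start at positions 89, 183.
NdeI cuts after base 2 of each site, so after positions 90, 184.
Circular molecule, 2 cuts → 2 fragments:
  91–184 → 94 bp
  185–219 then 1–90 → 35 + 90 = 125 bp
Sorted largest to smallest: 125, 94 bp.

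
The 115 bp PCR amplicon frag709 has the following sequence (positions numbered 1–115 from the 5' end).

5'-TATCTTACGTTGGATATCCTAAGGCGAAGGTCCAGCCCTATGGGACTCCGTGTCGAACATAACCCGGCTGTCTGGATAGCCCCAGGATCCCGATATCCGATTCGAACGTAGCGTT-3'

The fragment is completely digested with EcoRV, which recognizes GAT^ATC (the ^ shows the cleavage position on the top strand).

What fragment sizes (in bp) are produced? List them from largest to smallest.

79, 21, 15 bp

EcoRV sites (GATATC) start at positions 13, 92.
EcoRV cuts after base 3 of each site, so after positions 15, 94.
Linear molecule, 2 cuts → 3 fragments:
  1–15 → 15 bp
  16–94 → 79 bp
  95–115 → 21 bp
Sorted largest to smallest: 79, 21, 15 bp.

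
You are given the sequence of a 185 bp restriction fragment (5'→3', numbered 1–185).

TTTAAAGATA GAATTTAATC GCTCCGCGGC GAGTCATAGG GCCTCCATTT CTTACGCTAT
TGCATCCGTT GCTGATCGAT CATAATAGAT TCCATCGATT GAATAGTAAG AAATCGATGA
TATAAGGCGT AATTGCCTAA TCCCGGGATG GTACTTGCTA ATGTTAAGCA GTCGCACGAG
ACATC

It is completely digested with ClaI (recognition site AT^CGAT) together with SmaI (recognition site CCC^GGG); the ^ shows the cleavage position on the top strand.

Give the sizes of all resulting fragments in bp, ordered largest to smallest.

76, 41, 30, 19, 19 bp

ClaI sites (ATCGAT) start at positions 75, 94, 113.
ClaI cuts after base 2 of each site, so after positions 76, 95, 114.
The SmaI site (CCCGGG) starts at position 142.
SmaI cuts after base 3 of each site, so after position 144.
Combined cut positions: 76, 95, 114, 144.
Linear molecule, 4 cuts → 5 fragments:
  1–76 → 76 bp
  77–95 → 19 bp
  96–114 → 19 bp
  115–144 → 30 bp
  145–185 → 41 bp
Sorted largest to smallest: 76, 41, 30, 19, 19 bp.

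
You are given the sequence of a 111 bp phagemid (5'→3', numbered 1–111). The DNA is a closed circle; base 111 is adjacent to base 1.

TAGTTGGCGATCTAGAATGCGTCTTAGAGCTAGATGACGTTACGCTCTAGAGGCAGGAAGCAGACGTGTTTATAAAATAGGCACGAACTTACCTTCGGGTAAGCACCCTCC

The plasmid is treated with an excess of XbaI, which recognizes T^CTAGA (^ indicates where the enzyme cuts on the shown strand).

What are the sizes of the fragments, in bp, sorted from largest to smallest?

76, 35 bp

XbaI sites (TCTAGA) start at positions 11, 46.
XbaI cuts after the first base of each site, so after positions 11, 46.
Circular molecule, 2 cuts → 2 fragments:
  12–46 → 35 bp
  47–111 then 1–11 → 65 + 11 = 76 bp
Sorted largest to smallest: 76, 35 bp.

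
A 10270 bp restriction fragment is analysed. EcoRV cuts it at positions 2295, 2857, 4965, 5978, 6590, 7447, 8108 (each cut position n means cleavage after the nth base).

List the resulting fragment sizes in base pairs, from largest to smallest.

Linear molecule, 7 cuts → 8 fragments:
  2295 − 0 = 2295 bp
  2857 − 2295 = 562 bp
  4965 − 2857 = 2108 bp
  5978 − 4965 = 1013 bp
  6590 − 5978 = 612 bp
  7447 − 6590 = 857 bp
  8108 − 7447 = 661 bp
  10270 − 8108 = 2162 bp
Sorted largest to smallest: 2295, 2162, 2108, 1013, 857, 661, 612, 562 bp.

2295, 2162, 2108, 1013, 857, 661, 612, 562 bp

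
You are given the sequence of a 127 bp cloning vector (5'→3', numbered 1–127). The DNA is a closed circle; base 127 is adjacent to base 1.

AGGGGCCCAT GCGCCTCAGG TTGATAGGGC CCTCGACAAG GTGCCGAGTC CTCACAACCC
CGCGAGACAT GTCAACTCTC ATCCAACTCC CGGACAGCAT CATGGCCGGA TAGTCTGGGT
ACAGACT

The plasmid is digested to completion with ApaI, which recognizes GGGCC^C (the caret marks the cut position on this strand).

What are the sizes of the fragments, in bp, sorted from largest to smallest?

103, 24 bp

ApaI sites (GGGCCC) start at positions 3, 27.
ApaI cuts after base 5 of each site (before the last base), so after positions 7, 31.
Circular molecule, 2 cuts → 2 fragments:
  8–31 → 24 bp
  32–127 then 1–7 → 96 + 7 = 103 bp
Sorted largest to smallest: 103, 24 bp.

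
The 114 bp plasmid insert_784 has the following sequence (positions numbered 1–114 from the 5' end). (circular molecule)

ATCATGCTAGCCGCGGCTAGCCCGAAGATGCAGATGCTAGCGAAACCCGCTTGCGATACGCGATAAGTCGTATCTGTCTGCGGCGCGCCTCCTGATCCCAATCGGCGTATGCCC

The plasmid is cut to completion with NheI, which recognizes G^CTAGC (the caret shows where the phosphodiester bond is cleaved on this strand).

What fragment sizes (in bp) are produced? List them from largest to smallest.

NheI sites (GCTAGC) start at positions 6, 16, 36.
NheI cuts after the first base of each site, so after positions 6, 16, 36.
Circular molecule, 3 cuts → 3 fragments:
  7–16 → 10 bp
  17–36 → 20 bp
  37–114 then 1–6 → 78 + 6 = 84 bp
Sorted largest to smallest: 84, 20, 10 bp.

84, 20, 10 bp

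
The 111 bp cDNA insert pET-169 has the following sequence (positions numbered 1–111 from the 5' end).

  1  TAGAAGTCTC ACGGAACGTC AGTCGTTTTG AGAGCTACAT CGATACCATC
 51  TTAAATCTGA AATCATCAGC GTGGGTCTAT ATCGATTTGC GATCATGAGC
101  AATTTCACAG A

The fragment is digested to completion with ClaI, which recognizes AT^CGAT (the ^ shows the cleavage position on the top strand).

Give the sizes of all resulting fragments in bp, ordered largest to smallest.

42, 40, 29 bp

ClaI sites (ATCGAT) start at positions 39, 81.
ClaI cuts after base 2 of each site, so after positions 40, 82.
Linear molecule, 2 cuts → 3 fragments:
  1–40 → 40 bp
  41–82 → 42 bp
  83–111 → 29 bp
Sorted largest to smallest: 42, 40, 29 bp.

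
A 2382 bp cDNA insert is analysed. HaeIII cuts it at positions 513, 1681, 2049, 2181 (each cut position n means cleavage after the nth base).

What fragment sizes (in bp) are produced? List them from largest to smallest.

Linear molecule, 4 cuts → 5 fragments:
  513 − 0 = 513 bp
  1681 − 513 = 1168 bp
  2049 − 1681 = 368 bp
  2181 − 2049 = 132 bp
  2382 − 2181 = 201 bp
Sorted largest to smallest: 1168, 513, 368, 201, 132 bp.

1168, 513, 368, 201, 132 bp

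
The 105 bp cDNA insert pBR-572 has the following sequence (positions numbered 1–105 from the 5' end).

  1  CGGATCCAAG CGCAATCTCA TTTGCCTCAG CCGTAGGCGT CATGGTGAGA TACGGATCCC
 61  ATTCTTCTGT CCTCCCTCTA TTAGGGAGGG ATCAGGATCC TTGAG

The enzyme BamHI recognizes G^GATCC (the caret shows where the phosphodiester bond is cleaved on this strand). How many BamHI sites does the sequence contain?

3

GGATCC occurs starting at positions 2, 54, 95.
BamHI cuts at 3 sites.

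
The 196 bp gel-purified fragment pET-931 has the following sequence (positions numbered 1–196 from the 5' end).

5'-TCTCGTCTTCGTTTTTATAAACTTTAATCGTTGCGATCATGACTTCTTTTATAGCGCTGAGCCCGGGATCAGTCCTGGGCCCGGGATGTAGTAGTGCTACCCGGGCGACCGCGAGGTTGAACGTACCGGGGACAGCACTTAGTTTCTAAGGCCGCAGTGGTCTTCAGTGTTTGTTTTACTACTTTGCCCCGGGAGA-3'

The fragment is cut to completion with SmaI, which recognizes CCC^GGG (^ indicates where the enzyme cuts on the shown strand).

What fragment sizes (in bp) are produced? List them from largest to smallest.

88, 64, 20, 18, 6 bp

SmaI sites (CCCGGG) start at positions 62, 80, 100, 188.
SmaI cuts after base 3 of each site, so after positions 64, 82, 102, 190.
Linear molecule, 4 cuts → 5 fragments:
  1–64 → 64 bp
  65–82 → 18 bp
  83–102 → 20 bp
  103–190 → 88 bp
  191–196 → 6 bp
Sorted largest to smallest: 88, 64, 20, 18, 6 bp.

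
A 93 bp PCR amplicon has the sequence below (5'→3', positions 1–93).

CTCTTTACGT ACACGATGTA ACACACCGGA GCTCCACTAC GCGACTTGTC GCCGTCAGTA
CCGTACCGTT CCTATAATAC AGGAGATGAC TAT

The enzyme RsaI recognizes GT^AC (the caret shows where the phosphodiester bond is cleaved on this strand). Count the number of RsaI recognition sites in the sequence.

GTAC occurs starting at positions 9, 58, 63.
RsaI cuts at 3 sites.

3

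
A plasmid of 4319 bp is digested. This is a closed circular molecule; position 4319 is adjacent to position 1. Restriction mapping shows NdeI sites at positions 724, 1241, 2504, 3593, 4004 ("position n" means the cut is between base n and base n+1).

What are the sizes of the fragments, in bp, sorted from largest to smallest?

1263, 1089, 1039, 517, 411 bp

Circular molecule, 5 cuts → 5 fragments:
  1241 − 724 = 517 bp
  2504 − 1241 = 1263 bp
  3593 − 2504 = 1089 bp
  4004 − 3593 = 411 bp
  wrap: 4319 − 4004 + 724 = 1039 bp
Sorted largest to smallest: 1263, 1089, 1039, 517, 411 bp.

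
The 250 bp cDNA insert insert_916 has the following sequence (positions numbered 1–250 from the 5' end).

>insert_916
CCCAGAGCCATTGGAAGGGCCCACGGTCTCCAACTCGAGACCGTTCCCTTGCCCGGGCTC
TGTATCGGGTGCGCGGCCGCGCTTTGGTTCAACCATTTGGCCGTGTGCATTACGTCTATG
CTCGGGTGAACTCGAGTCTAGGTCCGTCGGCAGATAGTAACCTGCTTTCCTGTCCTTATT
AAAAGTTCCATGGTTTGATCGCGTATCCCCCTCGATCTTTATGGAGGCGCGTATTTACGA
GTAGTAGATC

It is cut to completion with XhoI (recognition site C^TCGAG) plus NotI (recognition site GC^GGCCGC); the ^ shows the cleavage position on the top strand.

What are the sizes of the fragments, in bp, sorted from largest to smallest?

119, 57, 40, 34 bp

XhoI sites (CTCGAG) start at positions 34, 131.
XhoI cuts after the first base of each site, so after positions 34, 131.
The NotI site (GCGGCCGC) starts at position 73.
NotI cuts after base 2 of each site, so after position 74.
Combined cut positions: 34, 74, 131.
Linear molecule, 3 cuts → 4 fragments:
  1–34 → 34 bp
  35–74 → 40 bp
  75–131 → 57 bp
  132–250 → 119 bp
Sorted largest to smallest: 119, 57, 40, 34 bp.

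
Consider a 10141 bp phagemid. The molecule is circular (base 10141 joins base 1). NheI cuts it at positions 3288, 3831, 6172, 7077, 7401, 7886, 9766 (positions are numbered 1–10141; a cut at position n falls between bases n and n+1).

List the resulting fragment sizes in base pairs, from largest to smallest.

Circular molecule, 7 cuts → 7 fragments:
  3831 − 3288 = 543 bp
  6172 − 3831 = 2341 bp
  7077 − 6172 = 905 bp
  7401 − 7077 = 324 bp
  7886 − 7401 = 485 bp
  9766 − 7886 = 1880 bp
  wrap: 10141 − 9766 + 3288 = 3663 bp
Sorted largest to smallest: 3663, 2341, 1880, 905, 543, 485, 324 bp.

3663, 2341, 1880, 905, 543, 485, 324 bp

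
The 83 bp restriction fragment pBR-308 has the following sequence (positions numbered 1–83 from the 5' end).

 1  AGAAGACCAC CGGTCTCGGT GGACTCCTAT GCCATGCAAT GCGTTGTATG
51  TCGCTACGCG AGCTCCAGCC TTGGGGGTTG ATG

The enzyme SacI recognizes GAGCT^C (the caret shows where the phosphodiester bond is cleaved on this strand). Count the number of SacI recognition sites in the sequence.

1

GAGCTC occurs starting at position 60.
SacI cuts at 1 site.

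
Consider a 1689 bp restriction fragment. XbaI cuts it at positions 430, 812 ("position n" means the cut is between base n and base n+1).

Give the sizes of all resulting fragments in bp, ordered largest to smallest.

877, 430, 382 bp

Linear molecule, 2 cuts → 3 fragments:
  430 − 0 = 430 bp
  812 − 430 = 382 bp
  1689 − 812 = 877 bp
Sorted largest to smallest: 877, 430, 382 bp.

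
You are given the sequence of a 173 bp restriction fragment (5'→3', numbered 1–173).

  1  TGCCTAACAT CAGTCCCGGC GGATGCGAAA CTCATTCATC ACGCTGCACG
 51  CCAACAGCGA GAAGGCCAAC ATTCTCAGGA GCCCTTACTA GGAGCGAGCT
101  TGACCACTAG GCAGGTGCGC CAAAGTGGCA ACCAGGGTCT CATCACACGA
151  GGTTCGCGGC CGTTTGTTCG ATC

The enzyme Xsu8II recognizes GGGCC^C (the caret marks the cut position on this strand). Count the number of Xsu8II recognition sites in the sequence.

0

No occurrence of GGGCCC is present in the sequence.
Xsu8II does not cut: 0 sites.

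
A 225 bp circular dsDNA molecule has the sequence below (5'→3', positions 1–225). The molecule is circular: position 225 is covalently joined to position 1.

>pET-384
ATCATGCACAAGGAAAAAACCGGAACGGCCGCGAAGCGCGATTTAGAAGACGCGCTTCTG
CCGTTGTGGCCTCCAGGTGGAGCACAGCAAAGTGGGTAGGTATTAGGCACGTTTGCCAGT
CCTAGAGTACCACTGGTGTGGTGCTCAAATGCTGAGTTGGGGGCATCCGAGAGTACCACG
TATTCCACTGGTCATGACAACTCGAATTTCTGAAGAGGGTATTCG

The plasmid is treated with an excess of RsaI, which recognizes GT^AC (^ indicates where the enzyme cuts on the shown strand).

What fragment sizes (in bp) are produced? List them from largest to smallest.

RsaI sites (GTAC) start at positions 127, 173.
RsaI cuts after base 2 of each site, so after positions 128, 174.
Circular molecule, 2 cuts → 2 fragments:
  129–174 → 46 bp
  175–225 then 1–128 → 51 + 128 = 179 bp
Sorted largest to smallest: 179, 46 bp.

179, 46 bp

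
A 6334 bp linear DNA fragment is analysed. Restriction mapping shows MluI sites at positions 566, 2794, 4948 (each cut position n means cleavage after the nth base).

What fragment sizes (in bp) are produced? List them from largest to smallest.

Linear molecule, 3 cuts → 4 fragments:
  566 − 0 = 566 bp
  2794 − 566 = 2228 bp
  4948 − 2794 = 2154 bp
  6334 − 4948 = 1386 bp
Sorted largest to smallest: 2228, 2154, 1386, 566 bp.

2228, 2154, 1386, 566 bp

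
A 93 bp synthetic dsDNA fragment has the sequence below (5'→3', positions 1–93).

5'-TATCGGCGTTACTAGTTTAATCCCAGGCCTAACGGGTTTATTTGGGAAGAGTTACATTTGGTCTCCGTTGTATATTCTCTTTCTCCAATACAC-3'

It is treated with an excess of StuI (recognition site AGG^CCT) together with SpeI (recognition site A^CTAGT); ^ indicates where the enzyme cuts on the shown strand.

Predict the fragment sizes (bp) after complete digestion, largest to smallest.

66, 16, 11 bp

The StuI site (AGGCCT) starts at position 25.
StuI cuts after base 3 of each site, so after position 27.
The SpeI site (ACTAGT) starts at position 11.
SpeI cuts after the first base of each site, so after position 11.
Combined cut positions: 11, 27.
Linear molecule, 2 cuts → 3 fragments:
  1–11 → 11 bp
  12–27 → 16 bp
  28–93 → 66 bp
Sorted largest to smallest: 66, 16, 11 bp.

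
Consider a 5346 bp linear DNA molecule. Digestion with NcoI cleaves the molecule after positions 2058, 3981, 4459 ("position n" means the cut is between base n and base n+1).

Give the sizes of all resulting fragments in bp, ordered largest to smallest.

2058, 1923, 887, 478 bp

Linear molecule, 3 cuts → 4 fragments:
  2058 − 0 = 2058 bp
  3981 − 2058 = 1923 bp
  4459 − 3981 = 478 bp
  5346 − 4459 = 887 bp
Sorted largest to smallest: 2058, 1923, 887, 478 bp.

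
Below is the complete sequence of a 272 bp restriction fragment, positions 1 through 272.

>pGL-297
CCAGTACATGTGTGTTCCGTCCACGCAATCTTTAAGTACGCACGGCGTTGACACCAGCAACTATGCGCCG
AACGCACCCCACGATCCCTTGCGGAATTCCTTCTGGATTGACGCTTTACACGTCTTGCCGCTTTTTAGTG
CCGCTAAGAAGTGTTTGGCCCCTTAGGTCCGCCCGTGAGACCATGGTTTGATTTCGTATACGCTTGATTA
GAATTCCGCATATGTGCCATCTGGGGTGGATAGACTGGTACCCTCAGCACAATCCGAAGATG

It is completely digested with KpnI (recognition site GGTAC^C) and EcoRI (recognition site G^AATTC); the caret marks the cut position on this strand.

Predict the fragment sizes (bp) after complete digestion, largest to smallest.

The KpnI site (GGTACC) starts at position 247.
KpnI cuts after base 5 of each site (before the last base), so after position 251.
EcoRI sites (GAATTC) start at positions 94, 211.
EcoRI cuts after the first base of each site, so after positions 94, 211.
Combined cut positions: 94, 211, 251.
Linear molecule, 3 cuts → 4 fragments:
  1–94 → 94 bp
  95–211 → 117 bp
  212–251 → 40 bp
  252–272 → 21 bp
Sorted largest to smallest: 117, 94, 40, 21 bp.

117, 94, 40, 21 bp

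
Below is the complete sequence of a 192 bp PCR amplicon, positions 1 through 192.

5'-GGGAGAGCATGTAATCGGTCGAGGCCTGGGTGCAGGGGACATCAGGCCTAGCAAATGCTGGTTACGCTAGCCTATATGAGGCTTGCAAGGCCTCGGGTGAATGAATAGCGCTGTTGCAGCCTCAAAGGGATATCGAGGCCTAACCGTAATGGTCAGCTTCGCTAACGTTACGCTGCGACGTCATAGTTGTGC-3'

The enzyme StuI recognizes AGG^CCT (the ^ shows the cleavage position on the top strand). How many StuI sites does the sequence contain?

AGGCCT occurs starting at positions 22, 44, 88, 136.
StuI cuts at 4 sites.

4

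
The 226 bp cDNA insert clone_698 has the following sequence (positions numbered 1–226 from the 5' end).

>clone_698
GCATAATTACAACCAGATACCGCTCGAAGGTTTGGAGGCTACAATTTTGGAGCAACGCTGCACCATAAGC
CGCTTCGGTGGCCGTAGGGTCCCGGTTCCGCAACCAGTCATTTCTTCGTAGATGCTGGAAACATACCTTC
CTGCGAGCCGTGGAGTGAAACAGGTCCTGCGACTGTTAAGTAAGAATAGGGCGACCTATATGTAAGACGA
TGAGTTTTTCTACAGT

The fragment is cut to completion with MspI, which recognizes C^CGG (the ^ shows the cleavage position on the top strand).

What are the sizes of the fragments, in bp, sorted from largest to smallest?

The MspI site (CCGG) starts at position 92.
MspI cuts after the first base of each site, so after position 92.
Linear molecule, 1 cut → 2 fragments:
  1–92 → 92 bp
  93–226 → 134 bp
Sorted largest to smallest: 134, 92 bp.

134, 92 bp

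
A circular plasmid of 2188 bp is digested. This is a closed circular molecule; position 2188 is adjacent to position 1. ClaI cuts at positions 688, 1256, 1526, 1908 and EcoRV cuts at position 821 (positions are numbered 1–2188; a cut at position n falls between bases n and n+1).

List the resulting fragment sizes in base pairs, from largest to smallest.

Combined cut positions (sorted): 688, 821, 1256, 1526, 1908.
Circular molecule, 5 cuts → 5 fragments:
  821 − 688 = 133 bp
  1256 − 821 = 435 bp
  1526 − 1256 = 270 bp
  1908 − 1526 = 382 bp
  wrap: 2188 − 1908 + 688 = 968 bp
Sorted largest to smallest: 968, 435, 382, 270, 133 bp.

968, 435, 382, 270, 133 bp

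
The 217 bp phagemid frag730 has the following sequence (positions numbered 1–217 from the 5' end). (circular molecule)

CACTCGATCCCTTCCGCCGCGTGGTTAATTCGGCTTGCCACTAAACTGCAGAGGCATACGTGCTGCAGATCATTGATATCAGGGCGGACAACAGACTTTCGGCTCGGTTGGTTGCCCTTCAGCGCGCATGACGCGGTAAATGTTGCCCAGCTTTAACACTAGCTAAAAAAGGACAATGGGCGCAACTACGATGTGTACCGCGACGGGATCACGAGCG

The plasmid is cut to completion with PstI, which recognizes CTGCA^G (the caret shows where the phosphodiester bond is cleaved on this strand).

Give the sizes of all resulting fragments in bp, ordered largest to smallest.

PstI sites (CTGCAG) start at positions 46, 63.
PstI cuts after base 5 of each site (before the last base), so after positions 50, 67.
Circular molecule, 2 cuts → 2 fragments:
  51–67 → 17 bp
  68–217 then 1–50 → 150 + 50 = 200 bp
Sorted largest to smallest: 200, 17 bp.

200, 17 bp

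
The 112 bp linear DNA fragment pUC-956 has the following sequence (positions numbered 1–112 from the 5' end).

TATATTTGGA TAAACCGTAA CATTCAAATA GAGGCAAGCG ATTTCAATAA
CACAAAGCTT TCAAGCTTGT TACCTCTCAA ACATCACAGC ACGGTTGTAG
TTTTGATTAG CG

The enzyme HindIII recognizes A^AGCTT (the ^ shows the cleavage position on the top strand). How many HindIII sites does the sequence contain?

2

AAGCTT occurs starting at positions 55, 63.
HindIII cuts at 2 sites.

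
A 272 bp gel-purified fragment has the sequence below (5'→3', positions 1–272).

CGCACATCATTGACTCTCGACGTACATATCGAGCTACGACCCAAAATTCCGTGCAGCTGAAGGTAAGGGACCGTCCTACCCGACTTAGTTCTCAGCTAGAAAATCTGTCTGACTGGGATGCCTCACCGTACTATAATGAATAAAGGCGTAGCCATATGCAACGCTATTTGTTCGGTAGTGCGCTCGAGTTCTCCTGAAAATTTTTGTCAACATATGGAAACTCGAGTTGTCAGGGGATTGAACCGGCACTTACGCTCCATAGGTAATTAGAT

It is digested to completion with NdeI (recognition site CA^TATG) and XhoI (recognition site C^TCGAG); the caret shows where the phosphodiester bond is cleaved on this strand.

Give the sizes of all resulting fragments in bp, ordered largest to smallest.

NdeI sites (CATATG) start at positions 153, 211.
NdeI cuts after base 2 of each site, so after positions 154, 212.
XhoI sites (CTCGAG) start at positions 183, 221.
XhoI cuts after the first base of each site, so after positions 183, 221.
Combined cut positions: 154, 183, 212, 221.
Linear molecule, 4 cuts → 5 fragments:
  1–154 → 154 bp
  155–183 → 29 bp
  184–212 → 29 bp
  213–221 → 9 bp
  222–272 → 51 bp
Sorted largest to smallest: 154, 51, 29, 29, 9 bp.

154, 51, 29, 29, 9 bp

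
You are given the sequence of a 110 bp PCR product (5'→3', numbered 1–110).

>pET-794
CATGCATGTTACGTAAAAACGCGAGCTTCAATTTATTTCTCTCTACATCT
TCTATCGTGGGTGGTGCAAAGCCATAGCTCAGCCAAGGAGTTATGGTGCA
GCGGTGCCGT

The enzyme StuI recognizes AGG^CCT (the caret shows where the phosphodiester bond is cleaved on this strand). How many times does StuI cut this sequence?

No occurrence of AGGCCT is present in the sequence.
StuI does not cut: 0 sites.

0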